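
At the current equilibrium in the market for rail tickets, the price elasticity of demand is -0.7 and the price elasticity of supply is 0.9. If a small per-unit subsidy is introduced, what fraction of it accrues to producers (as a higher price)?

For a small subsidy around the equilibrium, the benefit split depends on the relative slopes, which at a point are proportional to the elasticities.
Buyer share = εs/(εs + |εd|) = 0.9/(0.9 + 0.7) = 0.5625; seller share = |εd|/(εs + |εd|) = 0.4375.
So producers capture 0.4375 of the subsidy.

Producer share = 0.4375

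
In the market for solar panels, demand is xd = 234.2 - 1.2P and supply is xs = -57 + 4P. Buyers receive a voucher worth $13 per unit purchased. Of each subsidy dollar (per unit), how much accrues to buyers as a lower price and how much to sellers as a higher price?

Buyers gain $10 per unit; sellers gain $3 per unit

Pre-subsidy: 234.2 - 1.2P = -57 + 4P gives P* = 56, x* = 167.
With the rebate, buyers effectively pay Pb = Ps − 13, where Ps is the price sellers receive.
Demand in terms of Ps becomes xd = 234.2 − 1.2(Ps − 13) = 249.8 - 1.2Ps. Setting this equal to supply: 249.8 - 1.2Ps = -57 + 4Ps, so Ps = 59.
Buyers pay Pb = 59 − 13 = 46; x' = -57 + 4·59 = 179.
Buyers' price falls by P* − Pb = 56 − 46 = 10; sellers' price rises by Ps − P* = 59 − 56 = 3.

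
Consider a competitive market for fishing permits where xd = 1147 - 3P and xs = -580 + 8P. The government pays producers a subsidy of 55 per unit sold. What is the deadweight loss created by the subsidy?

Deadweight loss = 3300

Pre-subsidy: 1147 - 3P = -580 + 8P gives P* = 157, x* = 676.
With the subsidy, sellers receive Ps = Pb + 55 for each unit, where Pb is the price buyers pay.
Supply in terms of Pb becomes xs = -580 + 8(Pb + 55) = -140 + 8Pb. Setting this equal to demand: 1147 - 3Pb = -140 + 8Pb, so Pb = 117.
Sellers receive Ps = 117 + 55 = 172; x' = 1147 − 3·117 = 796.
The subsidy expands output by 796 − 676 = 120 past the efficient level; on those units the gap between marginal cost and willingness to pay runs from 0 up to 55.
DWL = ½ × 55 × 120 = 3300.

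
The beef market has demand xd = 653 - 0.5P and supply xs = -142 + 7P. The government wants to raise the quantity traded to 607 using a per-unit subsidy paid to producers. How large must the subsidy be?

At x = 607, invert demand for the buyer price: Pb = (653 − 607)/0.5 = 92; invert supply for the seller price: Ps = (607 − (-142))/7 = 107.
The subsidy must fill the gap: s = Ps − Pb = 107 − 92 = 15.

Required subsidy s = 15 per unit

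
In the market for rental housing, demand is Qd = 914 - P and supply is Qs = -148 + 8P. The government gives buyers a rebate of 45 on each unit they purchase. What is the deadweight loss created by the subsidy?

Pre-subsidy: 914 - P = -148 + 8P gives P* = 118, Q* = 796.
With the rebate, buyers effectively pay Pb = Ps − 45, where Ps is the price sellers receive.
Demand in terms of Ps becomes Qd = 914 − 1(Ps − 45) = 959 - Ps. Setting this equal to supply: 959 - Ps = -148 + 8Ps, so Ps = 123.
Buyers pay Pb = 123 − 45 = 78; Q' = -148 + 8·123 = 836.
The subsidy expands output by 836 − 796 = 40 past the efficient level; on those units the gap between marginal cost and willingness to pay runs from 0 up to 45.
DWL = ½ × 45 × 40 = 900.

Deadweight loss = 900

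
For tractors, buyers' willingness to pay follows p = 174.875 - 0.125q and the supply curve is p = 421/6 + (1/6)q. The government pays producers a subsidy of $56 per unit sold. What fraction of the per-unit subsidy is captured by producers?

Pre-subsidy: 174.875 - 0.125q = 421/6 + (1/6)q gives q* = 359 and p* = 130.
With the subsidy, sellers receive ps = pb + 56 for each unit, where pb is the price buyers pay.
On the curves, pb = 174.875 - 0.125q and ps = 421/6 + (1/6)q; the wedge ps − pb = 56 gives 421/6 + (1/6)q − (174.875 - 0.125q) = 56, so q' = 551.
Then pb = 174.875 − 0.125·551 = 106 and ps = 421/6 + (1/6)·551 = 162.
Buyers' price falls by p* − pb = 130 − 106 = 24; sellers' price rises by ps − p* = 162 − 130 = 32.
So producers capture 32/56 = 4/7 of each unit of subsidy.

Producer share = 4/7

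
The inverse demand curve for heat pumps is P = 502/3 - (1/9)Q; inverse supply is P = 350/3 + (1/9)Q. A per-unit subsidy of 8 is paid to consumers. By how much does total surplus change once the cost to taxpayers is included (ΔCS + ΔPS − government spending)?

Net change in total surplus = -144

Pre-subsidy: 502/3 - (1/9)Q = 350/3 + (1/9)Q gives Q* = 228 and P* = 142.
With the rebate, buyers effectively pay Pb = Ps − 8, where Ps is the price sellers receive.
On the curves, Pb = 502/3 - (1/9)Q and Ps = 350/3 + (1/9)Q; the wedge Ps − Pb = 8 gives 350/3 + (1/9)Q − (502/3 - (1/9)Q) = 8, so Q' = 264.
Then Pb = 502/3 − (1/9)·264 = 138 and Ps = 350/3 + (1/9)·264 = 146.
ΔCS = ½(228 + 264)(142 − 138) = 984; ΔPS = ½(228 + 264)(146 − 142) = 984.
Government spending = 8 × 264 = 2112.
Net change = 984 + 984 − 2112 = -144. The loss equals the DWL triangle ½·8·36.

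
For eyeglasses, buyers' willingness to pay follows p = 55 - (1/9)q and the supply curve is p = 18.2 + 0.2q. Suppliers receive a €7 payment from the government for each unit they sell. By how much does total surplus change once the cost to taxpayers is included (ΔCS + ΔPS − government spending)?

Net change in total surplus = -€78.75

Pre-subsidy: 55 - (1/9)q = 18.2 + 0.2q gives q* = 828/7 and p* = 293/7.
With the subsidy, sellers receive ps = pb + 7 for each unit, where pb is the price buyers pay.
On the curves, pb = 55 - (1/9)q and ps = 18.2 + 0.2q; the wedge ps − pb = 7 gives 18.2 + 0.2q − (55 - (1/9)q) = 7, so q' = 1971/14.
Then pb = 55 − (1/9)·(1971/14) = 551/14 and ps = 18.2 + 0.2·(1971/14) = 649/14.
ΔCS = ½(828/7 + 1971/14)(293/7 − 551/14) = 18135/56; ΔPS = ½(828/7 + 1971/14)(649/14 − 293/7) = 32643/56.
Government spending = 7 × 1971/14 = 985.5.
Net change = 18135/56 + 32643/56 − 985.5 = -78.75. The loss equals the DWL triangle ½·7·22.5.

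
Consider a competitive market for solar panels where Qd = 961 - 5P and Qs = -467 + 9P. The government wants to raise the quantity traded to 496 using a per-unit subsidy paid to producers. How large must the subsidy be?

Required subsidy s = 14 per unit

At Q = 496, invert demand for the buyer price: Pb = (961 − 496)/5 = 93; invert supply for the seller price: Ps = (496 − (-467))/9 = 107.
The subsidy must fill the gap: s = Ps − Pb = 107 − 93 = 14.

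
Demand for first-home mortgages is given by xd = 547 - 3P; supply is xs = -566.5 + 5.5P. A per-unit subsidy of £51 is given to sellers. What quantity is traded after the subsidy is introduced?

Pre-subsidy: 547 - 3P = -566.5 + 5.5P gives P* = 131, x* = 154.
With the subsidy, sellers receive Ps = Pb + 51 for each unit, where Pb is the price buyers pay.
Supply in terms of Pb becomes xs = -566.5 + 5.5(Pb + 51) = -286 + 5.5Pb. Setting this equal to demand: 547 - 3Pb = -286 + 5.5Pb, so Pb = 98.
Sellers receive Ps = 98 + 51 = 149; x' = 547 − 3·98 = 253.

x' = 253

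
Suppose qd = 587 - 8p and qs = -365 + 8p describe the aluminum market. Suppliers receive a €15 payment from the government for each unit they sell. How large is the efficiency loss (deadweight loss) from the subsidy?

Pre-subsidy: 587 - 8p = -365 + 8p gives p* = 59.5, q* = 111.
With the subsidy, sellers receive ps = pb + 15 for each unit, where pb is the price buyers pay.
Supply in terms of pb becomes qs = -365 + 8(pb + 15) = -245 + 8pb. Setting this equal to demand: 587 - 8pb = -245 + 8pb, so pb = 52.
Sellers receive ps = 52 + 15 = 67; q' = 587 − 8·52 = 171.
The subsidy expands output by 171 − 111 = 60 past the efficient level; on those units the gap between marginal cost and willingness to pay runs from 0 up to 15.
DWL = ½ × 15 × 60 = 450.

Deadweight loss = €450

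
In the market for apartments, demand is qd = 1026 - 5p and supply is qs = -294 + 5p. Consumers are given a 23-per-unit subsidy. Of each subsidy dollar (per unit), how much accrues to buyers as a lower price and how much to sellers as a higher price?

Pre-subsidy: 1026 - 5p = -294 + 5p gives p* = 132, q* = 366.
With the rebate, buyers effectively pay pb = ps − 23, where ps is the price sellers receive.
Demand in terms of ps becomes qd = 1026 − 5(ps − 23) = 1141 - 5ps. Setting this equal to supply: 1141 - 5ps = -294 + 5ps, so ps = 143.5.
Buyers pay pb = 143.5 − 23 = 120.5; q' = -294 + 5·143.5 = 423.5.
Buyers' price falls by p* − pb = 132 − 120.5 = 11.5; sellers' price rises by ps − p* = 143.5 − 132 = 11.5.

Buyers gain 11.5 per unit; sellers gain 11.5 per unit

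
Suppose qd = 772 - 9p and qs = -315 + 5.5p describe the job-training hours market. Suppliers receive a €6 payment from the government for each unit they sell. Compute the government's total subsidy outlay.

Pre-subsidy: 772 - 9p = -315 + 5.5p gives p* = 2174/29, q* = 2822/29.
With the subsidy, sellers receive ps = pb + 6 for each unit, where pb is the price buyers pay.
Supply in terms of pb becomes qs = -315 + 5.5(pb + 6) = -282 + 5.5pb. Setting this equal to demand: 772 - 9pb = -282 + 5.5pb, so pb = 2108/29.
Sellers receive ps = 2108/29 + 6 = 2282/29; q' = 772 − 9·(2108/29) = 3416/29.
Government outlay = subsidy × quantity = 6 × 3416/29 = 20496/29.

Government cost = 20496/29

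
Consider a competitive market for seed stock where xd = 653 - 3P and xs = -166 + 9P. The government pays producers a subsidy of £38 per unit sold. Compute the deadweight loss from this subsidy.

Pre-subsidy: 653 - 3P = -166 + 9P gives P* = 68.25, x* = 448.25.
With the subsidy, sellers receive Ps = Pb + 38 for each unit, where Pb is the price buyers pay.
Supply in terms of Pb becomes xs = -166 + 9(Pb + 38) = 176 + 9Pb. Setting this equal to demand: 653 - 3Pb = 176 + 9Pb, so Pb = 39.75.
Sellers receive Ps = 39.75 + 38 = 77.75; x' = 653 − 3·39.75 = 533.75.
The subsidy expands output by 533.75 − 448.25 = 85.5 past the efficient level; on those units the gap between marginal cost and willingness to pay runs from 0 up to 38.
DWL = ½ × 38 × 85.5 = 1624.5.

Deadweight loss = £1624.5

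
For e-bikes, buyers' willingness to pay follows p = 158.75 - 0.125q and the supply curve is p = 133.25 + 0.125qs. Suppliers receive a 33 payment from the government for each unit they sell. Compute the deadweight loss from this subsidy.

Pre-subsidy: 158.75 - 0.125q = 133.25 + 0.125q gives q* = 102 and p* = 146.
With the subsidy, sellers receive ps = pb + 33 for each unit, where pb is the price buyers pay.
On the curves, pb = 158.75 - 0.125q and ps = 133.25 + 0.125q; the wedge ps − pb = 33 gives 133.25 + 0.125q − (158.75 - 0.125q) = 33, so q' = 234.
Then pb = 158.75 − 0.125·234 = 129.5 and ps = 133.25 + 0.125·234 = 162.5.
The subsidy expands output by 234 − 102 = 132 past the efficient level; on those units the gap between marginal cost and willingness to pay runs from 0 up to 33.
DWL = ½ × 33 × 132 = 2178.

Deadweight loss = 2178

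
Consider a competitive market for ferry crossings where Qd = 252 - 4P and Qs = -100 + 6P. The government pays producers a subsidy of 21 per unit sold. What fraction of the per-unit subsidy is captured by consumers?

Pre-subsidy: 252 - 4P = -100 + 6P gives P* = 35.2, Q* = 111.2.
With the subsidy, sellers receive Ps = Pb + 21 for each unit, where Pb is the price buyers pay.
Supply in terms of Pb becomes Qs = -100 + 6(Pb + 21) = 26 + 6Pb. Setting this equal to demand: 252 - 4Pb = 26 + 6Pb, so Pb = 22.6.
Sellers receive Ps = 22.6 + 21 = 43.6; Q' = 252 − 4·22.6 = 161.6.
Buyers' price falls by P* − Pb = 35.2 − 22.6 = 12.6; sellers' price rises by Ps − P* = 43.6 − 35.2 = 8.4.
So consumers capture 12.6/21 = 0.6 of each unit of subsidy.

Consumer share = 0.6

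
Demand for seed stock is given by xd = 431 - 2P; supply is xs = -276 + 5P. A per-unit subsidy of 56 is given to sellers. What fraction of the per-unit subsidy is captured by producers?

Producer share = 2/7

Pre-subsidy: 431 - 2P = -276 + 5P gives P* = 101, x* = 229.
With the subsidy, sellers receive Ps = Pb + 56 for each unit, where Pb is the price buyers pay.
Supply in terms of Pb becomes xs = -276 + 5(Pb + 56) = 4 + 5Pb. Setting this equal to demand: 431 - 2Pb = 4 + 5Pb, so Pb = 61.
Sellers receive Ps = 61 + 56 = 117; x' = 431 − 2·61 = 309.
Buyers' price falls by P* − Pb = 101 − 61 = 40; sellers' price rises by Ps − P* = 117 − 101 = 16.
So producers capture 16/56 = 2/7 of each unit of subsidy.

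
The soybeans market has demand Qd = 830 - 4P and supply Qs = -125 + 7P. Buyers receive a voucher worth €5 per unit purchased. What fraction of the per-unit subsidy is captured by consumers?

Consumer share = 7/11

Pre-subsidy: 830 - 4P = -125 + 7P gives P* = 955/11, Q* = 5310/11.
With the rebate, buyers effectively pay Pb = Ps − 5, where Ps is the price sellers receive.
Demand in terms of Ps becomes Qd = 830 − 4(Ps − 5) = 850 - 4Ps. Setting this equal to supply: 850 - 4Ps = -125 + 7Ps, so Ps = 975/11.
Buyers pay Pb = 975/11 − 5 = 920/11; Q' = -125 + 7·(975/11) = 5450/11.
Buyers' price falls by P* − Pb = 955/11 − 920/11 = 35/11; sellers' price rises by Ps − P* = 975/11 − 955/11 = 20/11.
So consumers capture (35/11)/5 = 7/11 of each unit of subsidy.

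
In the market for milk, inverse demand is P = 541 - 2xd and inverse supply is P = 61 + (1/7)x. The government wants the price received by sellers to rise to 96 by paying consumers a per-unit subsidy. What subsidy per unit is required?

At a seller price of 96, quantity supplied is -427 + 7·96 = 245.
Buyers absorb 245 only when they pay Pb = 541 − 2·245 = 51.
s = Ps − Pb = 96 − 51 = 45.

Required subsidy s = 45 per unit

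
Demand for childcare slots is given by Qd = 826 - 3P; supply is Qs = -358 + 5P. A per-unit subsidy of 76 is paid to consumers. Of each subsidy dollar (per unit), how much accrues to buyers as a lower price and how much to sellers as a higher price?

Pre-subsidy: 826 - 3P = -358 + 5P gives P* = 148, Q* = 382.
With the rebate, buyers effectively pay Pb = Ps − 76, where Ps is the price sellers receive.
Demand in terms of Ps becomes Qd = 826 − 3(Ps − 76) = 1054 - 3Ps. Setting this equal to supply: 1054 - 3Ps = -358 + 5Ps, so Ps = 176.5.
Buyers pay Pb = 176.5 − 76 = 100.5; Q' = -358 + 5·176.5 = 524.5.
Buyers' price falls by P* − Pb = 148 − 100.5 = 47.5; sellers' price rises by Ps − P* = 176.5 − 148 = 28.5.

Buyers gain 47.5 per unit; sellers gain 28.5 per unit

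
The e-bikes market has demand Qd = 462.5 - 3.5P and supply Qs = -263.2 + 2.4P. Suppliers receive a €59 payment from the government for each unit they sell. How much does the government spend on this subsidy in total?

Pre-subsidy: 462.5 - 3.5P = -263.2 + 2.4P gives P* = 123, Q* = 32.
With the subsidy, sellers receive Ps = Pb + 59 for each unit, where Pb is the price buyers pay.
Supply in terms of Pb becomes Qs = -263.2 + 2.4(Pb + 59) = -121.6 + 2.4Pb. Setting this equal to demand: 462.5 - 3.5Pb = -121.6 + 2.4Pb, so Pb = 99.
Sellers receive Ps = 99 + 59 = 158; Q' = 462.5 − 3.5·99 = 116.
Government outlay = subsidy × quantity = 59 × 116 = 6844.

Government cost = €6844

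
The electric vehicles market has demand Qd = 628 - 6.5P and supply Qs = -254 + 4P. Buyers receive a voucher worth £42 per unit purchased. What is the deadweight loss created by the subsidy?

Pre-subsidy: 628 - 6.5P = -254 + 4P gives P* = 84, Q* = 82.
With the rebate, buyers effectively pay Pb = Ps − 42, where Ps is the price sellers receive.
Demand in terms of Ps becomes Qd = 628 − 6.5(Ps − 42) = 901 - 6.5Ps. Setting this equal to supply: 901 - 6.5Ps = -254 + 4Ps, so Ps = 110.
Buyers pay Pb = 110 − 42 = 68; Q' = -254 + 4·110 = 186.
The subsidy expands output by 186 − 82 = 104 past the efficient level; on those units the gap between marginal cost and willingness to pay runs from 0 up to 42.
DWL = ½ × 42 × 104 = 2184.

Deadweight loss = £2184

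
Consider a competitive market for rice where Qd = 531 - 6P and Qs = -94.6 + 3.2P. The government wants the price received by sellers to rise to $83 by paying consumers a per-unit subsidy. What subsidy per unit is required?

At a seller price of 83, quantity supplied is -94.6 + 3.2·83 = 171.
Buyers absorb 171 only when they pay Pb with 531 − 6·Pb = 171, i.e. Pb = 60.
s = Ps − Pb = 83 − 60 = 23.

Required subsidy s = $23 per unit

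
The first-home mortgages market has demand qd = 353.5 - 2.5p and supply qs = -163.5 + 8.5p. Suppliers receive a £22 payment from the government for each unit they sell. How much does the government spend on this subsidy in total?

Government cost = £6127

Pre-subsidy: 353.5 - 2.5p = -163.5 + 8.5p gives p* = 47, q* = 236.
With the subsidy, sellers receive ps = pb + 22 for each unit, where pb is the price buyers pay.
Supply in terms of pb becomes qs = -163.5 + 8.5(pb + 22) = 23.5 + 8.5pb. Setting this equal to demand: 353.5 - 2.5pb = 23.5 + 8.5pb, so pb = 30.
Sellers receive ps = 30 + 22 = 52; q' = 353.5 − 2.5·30 = 278.5.
Government outlay = subsidy × quantity = 22 × 278.5 = 6127.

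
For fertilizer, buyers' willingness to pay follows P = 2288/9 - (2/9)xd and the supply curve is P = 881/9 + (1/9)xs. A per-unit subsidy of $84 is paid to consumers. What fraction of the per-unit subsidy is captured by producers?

Pre-subsidy: 2288/9 - (2/9)x = 881/9 + (1/9)x gives x* = 469 and P* = 150.
With the rebate, buyers effectively pay Pb = Ps − 84, where Ps is the price sellers receive.
On the curves, Pb = 2288/9 - (2/9)x and Ps = 881/9 + (1/9)x; the wedge Ps − Pb = 84 gives 881/9 + (1/9)x − (2288/9 - (2/9)x) = 84, so x' = 721.
Then Pb = 2288/9 − (2/9)·721 = 94 and Ps = 881/9 + (1/9)·721 = 178.
Buyers' price falls by P* − Pb = 150 − 94 = 56; sellers' price rises by Ps − P* = 178 − 150 = 28.
So producers capture 28/84 = 1/3 of each unit of subsidy.

Producer share = 1/3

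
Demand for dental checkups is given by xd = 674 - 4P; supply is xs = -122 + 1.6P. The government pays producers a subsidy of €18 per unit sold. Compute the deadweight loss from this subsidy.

Deadweight loss = 1296/7

Pre-subsidy: 674 - 4P = -122 + 1.6P gives P* = 995/7, x* = 738/7.
With the subsidy, sellers receive Ps = Pb + 18 for each unit, where Pb is the price buyers pay.
Supply in terms of Pb becomes xs = -122 + 1.6(Pb + 18) = -93.2 + 1.6Pb. Setting this equal to demand: 674 - 4Pb = -93.2 + 1.6Pb, so Pb = 137.
Sellers receive Ps = 137 + 18 = 155; x' = 674 − 4·137 = 126.
The subsidy expands output by 126 − 738/7 = 144/7 past the efficient level; on those units the gap between marginal cost and willingness to pay runs from 0 up to 18.
DWL = ½ × 18 × 144/7 = 1296/7.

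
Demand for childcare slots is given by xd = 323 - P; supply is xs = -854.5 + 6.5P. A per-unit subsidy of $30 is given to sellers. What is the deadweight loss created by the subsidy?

Pre-subsidy: 323 - P = -854.5 + 6.5P gives P* = 157, x* = 166.
With the subsidy, sellers receive Ps = Pb + 30 for each unit, where Pb is the price buyers pay.
Supply in terms of Pb becomes xs = -854.5 + 6.5(Pb + 30) = -659.5 + 6.5Pb. Setting this equal to demand: 323 - Pb = -659.5 + 6.5Pb, so Pb = 131.
Sellers receive Ps = 131 + 30 = 161; x' = 323 − 1·131 = 192.
The subsidy expands output by 192 − 166 = 26 past the efficient level; on those units the gap between marginal cost and willingness to pay runs from 0 up to 30.
DWL = ½ × 30 × 26 = 390.

Deadweight loss = $390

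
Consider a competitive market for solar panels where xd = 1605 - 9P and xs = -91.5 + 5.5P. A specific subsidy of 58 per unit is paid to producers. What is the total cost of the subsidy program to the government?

Government cost = 43500

Pre-subsidy: 1605 - 9P = -91.5 + 5.5P gives P* = 117, x* = 552.
With the subsidy, sellers receive Ps = Pb + 58 for each unit, where Pb is the price buyers pay.
Supply in terms of Pb becomes xs = -91.5 + 5.5(Pb + 58) = 227.5 + 5.5Pb. Setting this equal to demand: 1605 - 9Pb = 227.5 + 5.5Pb, so Pb = 95.
Sellers receive Ps = 95 + 58 = 153; x' = 1605 − 9·95 = 750.
Government outlay = subsidy × quantity = 58 × 750 = 43500.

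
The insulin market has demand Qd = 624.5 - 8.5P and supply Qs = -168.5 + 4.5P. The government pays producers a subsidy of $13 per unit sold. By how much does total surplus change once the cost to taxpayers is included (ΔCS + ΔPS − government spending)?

Pre-subsidy: 624.5 - 8.5P = -168.5 + 4.5P gives P* = 61, Q* = 106.
With the subsidy, sellers receive Ps = Pb + 13 for each unit, where Pb is the price buyers pay.
Supply in terms of Pb becomes Qs = -168.5 + 4.5(Pb + 13) = -110 + 4.5Pb. Setting this equal to demand: 624.5 - 8.5Pb = -110 + 4.5Pb, so Pb = 56.5.
Sellers receive Ps = 56.5 + 13 = 69.5; Q' = 624.5 − 8.5·56.5 = 144.25.
ΔCS = ½(106 + 144.25)(61 − 56.5) = 563.0625; ΔPS = ½(106 + 144.25)(69.5 − 61) = 1063.5625.
Government spending = 13 × 144.25 = 1875.25.
Net change = 563.0625 + 1063.5625 − 1875.25 = -248.625. The loss equals the DWL triangle ½·13·38.25.

Net change in total surplus = -$248.625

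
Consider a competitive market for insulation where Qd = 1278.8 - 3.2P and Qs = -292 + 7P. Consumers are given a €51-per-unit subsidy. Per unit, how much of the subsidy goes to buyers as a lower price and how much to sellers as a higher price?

Pre-subsidy: 1278.8 - 3.2P = -292 + 7P gives P* = 154, Q* = 786.
With the rebate, buyers effectively pay Pb = Ps − 51, where Ps is the price sellers receive.
Demand in terms of Ps becomes Qd = 1278.8 − 3.2(Ps − 51) = 1442 - 3.2Ps. Setting this equal to supply: 1442 - 3.2Ps = -292 + 7Ps, so Ps = 170.
Buyers pay Pb = 170 − 51 = 119; Q' = -292 + 7·170 = 898.
Buyers' price falls by P* − Pb = 154 − 119 = 35; sellers' price rises by Ps − P* = 170 − 154 = 16.

Buyers gain €35 per unit; sellers gain €16 per unit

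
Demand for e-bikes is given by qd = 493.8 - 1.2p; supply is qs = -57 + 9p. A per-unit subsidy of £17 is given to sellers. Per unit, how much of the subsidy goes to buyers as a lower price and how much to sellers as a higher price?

Buyers gain £15 per unit; sellers gain £2 per unit

Pre-subsidy: 493.8 - 1.2p = -57 + 9p gives p* = 54, q* = 429.
With the subsidy, sellers receive ps = pb + 17 for each unit, where pb is the price buyers pay.
Supply in terms of pb becomes qs = -57 + 9(pb + 17) = 96 + 9pb. Setting this equal to demand: 493.8 - 1.2pb = 96 + 9pb, so pb = 39.
Sellers receive ps = 39 + 17 = 56; q' = 493.8 − 1.2·39 = 447.
Buyers' price falls by p* − pb = 54 − 39 = 15; sellers' price rises by ps − p* = 56 − 54 = 2.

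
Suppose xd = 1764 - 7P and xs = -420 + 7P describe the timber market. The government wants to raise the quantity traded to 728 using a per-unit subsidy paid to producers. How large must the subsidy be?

At x = 728, invert demand for the buyer price: Pb = (1764 − 728)/7 = 148; invert supply for the seller price: Ps = (728 − (-420))/7 = 164.
The subsidy must fill the gap: s = Ps − Pb = 164 − 148 = 16.

Required subsidy s = 16 per unit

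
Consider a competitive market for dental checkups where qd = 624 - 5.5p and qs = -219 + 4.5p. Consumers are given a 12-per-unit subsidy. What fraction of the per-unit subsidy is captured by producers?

Producer share = 0.55

Pre-subsidy: 624 - 5.5p = -219 + 4.5p gives p* = 84.3, q* = 160.35.
With the rebate, buyers effectively pay pb = ps − 12, where ps is the price sellers receive.
Demand in terms of ps becomes qd = 624 − 5.5(ps − 12) = 690 - 5.5ps. Setting this equal to supply: 690 - 5.5ps = -219 + 4.5ps, so ps = 90.9.
Buyers pay pb = 90.9 − 12 = 78.9; q' = -219 + 4.5·90.9 = 190.05.
Buyers' price falls by p* − pb = 84.3 − 78.9 = 5.4; sellers' price rises by ps − p* = 90.9 − 84.3 = 6.6.
So producers capture 6.6/12 = 0.55 of each unit of subsidy.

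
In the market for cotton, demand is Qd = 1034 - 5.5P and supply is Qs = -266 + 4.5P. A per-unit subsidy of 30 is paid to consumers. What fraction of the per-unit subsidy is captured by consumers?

Pre-subsidy: 1034 - 5.5P = -266 + 4.5P gives P* = 130, Q* = 319.
With the rebate, buyers effectively pay Pb = Ps − 30, where Ps is the price sellers receive.
Demand in terms of Ps becomes Qd = 1034 − 5.5(Ps − 30) = 1199 - 5.5Ps. Setting this equal to supply: 1199 - 5.5Ps = -266 + 4.5Ps, so Ps = 146.5.
Buyers pay Pb = 146.5 − 30 = 116.5; Q' = -266 + 4.5·146.5 = 393.25.
Buyers' price falls by P* − Pb = 130 − 116.5 = 13.5; sellers' price rises by Ps − P* = 146.5 − 130 = 16.5.
So consumers capture 13.5/30 = 0.45 of each unit of subsidy.

Consumer share = 0.45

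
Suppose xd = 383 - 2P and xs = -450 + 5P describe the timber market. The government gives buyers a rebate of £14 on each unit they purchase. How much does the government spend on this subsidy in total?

Government cost = £2310

Pre-subsidy: 383 - 2P = -450 + 5P gives P* = 119, x* = 145.
With the rebate, buyers effectively pay Pb = Ps − 14, where Ps is the price sellers receive.
Demand in terms of Ps becomes xd = 383 − 2(Ps − 14) = 411 - 2Ps. Setting this equal to supply: 411 - 2Ps = -450 + 5Ps, so Ps = 123.
Buyers pay Pb = 123 − 14 = 109; x' = -450 + 5·123 = 165.
Government outlay = subsidy × quantity = 14 × 165 = 2310.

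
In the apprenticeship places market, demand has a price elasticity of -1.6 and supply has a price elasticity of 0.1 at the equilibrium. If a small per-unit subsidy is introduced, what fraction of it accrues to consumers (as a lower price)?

For a small subsidy around the equilibrium, the benefit split depends on the relative slopes, which at a point are proportional to the elasticities.
Buyer share = εs/(εs + |εd|) = 0.1/(0.1 + 1.6) = 1/17; seller share = |εd|/(εs + |εd|) = 16/17.

Consumer share = 1/17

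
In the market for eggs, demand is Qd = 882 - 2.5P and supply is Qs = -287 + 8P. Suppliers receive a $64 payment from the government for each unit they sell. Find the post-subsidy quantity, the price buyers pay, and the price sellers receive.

Pre-subsidy: 882 - 2.5P = -287 + 8P gives P* = 334/3, Q* = 1811/3.
With the subsidy, sellers receive Ps = Pb + 64 for each unit, where Pb is the price buyers pay.
Supply in terms of Pb becomes Qs = -287 + 8(Pb + 64) = 225 + 8Pb. Setting this equal to demand: 882 - 2.5Pb = 225 + 8Pb, so Pb = 438/7.
Sellers receive Ps = 438/7 + 64 = 886/7; Q' = 882 − 2.5·(438/7) = 5079/7.

Q' = 5079/7; buyers pay 438/7; sellers receive 886/7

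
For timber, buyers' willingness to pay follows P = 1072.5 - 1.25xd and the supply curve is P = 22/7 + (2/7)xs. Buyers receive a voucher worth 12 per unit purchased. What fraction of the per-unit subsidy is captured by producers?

Producer share = 8/43

Pre-subsidy: 1072.5 - 1.25x = 22/7 + (2/7)x gives x* = 29942/43 and P* = 8690/43.
With the rebate, buyers effectively pay Pb = Ps − 12, where Ps is the price sellers receive.
On the curves, Pb = 1072.5 - 1.25x and Ps = 22/7 + (2/7)x; the wedge Ps − Pb = 12 gives 22/7 + (2/7)x − (1072.5 - 1.25x) = 12, so x' = 30278/43.
Then Pb = 1072.5 − 1.25·(30278/43) = 8270/43 and Ps = 22/7 + (2/7)·(30278/43) = 8786/43.
Buyers' price falls by P* − Pb = 8690/43 − 8270/43 = 420/43; sellers' price rises by Ps − P* = 8786/43 − 8690/43 = 96/43.
So producers capture (96/43)/12 = 8/43 of each unit of subsidy.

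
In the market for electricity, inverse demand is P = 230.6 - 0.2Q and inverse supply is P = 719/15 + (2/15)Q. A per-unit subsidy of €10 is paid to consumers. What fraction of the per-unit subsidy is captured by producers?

Pre-subsidy: 230.6 - 0.2Q = 719/15 + (2/15)Q gives Q* = 548 and P* = 121.
With the rebate, buyers effectively pay Pb = Ps − 10, where Ps is the price sellers receive.
On the curves, Pb = 230.6 - 0.2Q and Ps = 719/15 + (2/15)Q; the wedge Ps − Pb = 10 gives 719/15 + (2/15)Q − (230.6 - 0.2Q) = 10, so Q' = 578.
Then Pb = 230.6 − 0.2·578 = 115 and Ps = 719/15 + (2/15)·578 = 125.
Buyers' price falls by P* − Pb = 121 − 115 = 6; sellers' price rises by Ps − P* = 125 − 121 = 4.
So producers capture 4/10 = 0.4 of each unit of subsidy.

Producer share = 0.4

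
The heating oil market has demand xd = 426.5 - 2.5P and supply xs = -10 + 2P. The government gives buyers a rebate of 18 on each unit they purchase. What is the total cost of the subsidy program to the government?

Pre-subsidy: 426.5 - 2.5P = -10 + 2P gives P* = 97, x* = 184.
With the rebate, buyers effectively pay Pb = Ps − 18, where Ps is the price sellers receive.
Demand in terms of Ps becomes xd = 426.5 − 2.5(Ps − 18) = 471.5 - 2.5Ps. Setting this equal to supply: 471.5 - 2.5Ps = -10 + 2Ps, so Ps = 107.
Buyers pay Pb = 107 − 18 = 89; x' = -10 + 2·107 = 204.
Government outlay = subsidy × quantity = 18 × 204 = 3672.

Government cost = 3672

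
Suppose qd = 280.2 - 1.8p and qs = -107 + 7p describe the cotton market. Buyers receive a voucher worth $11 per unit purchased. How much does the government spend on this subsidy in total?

Government cost = $2384.25

Pre-subsidy: 280.2 - 1.8p = -107 + 7p gives p* = 44, q* = 201.
With the rebate, buyers effectively pay pb = ps − 11, where ps is the price sellers receive.
Demand in terms of ps becomes qd = 280.2 − 1.8(ps − 11) = 300 - 1.8ps. Setting this equal to supply: 300 - 1.8ps = -107 + 7ps, so ps = 46.25.
Buyers pay pb = 46.25 − 11 = 35.25; q' = -107 + 7·46.25 = 216.75.
Government outlay = subsidy × quantity = 11 × 216.75 = 2384.25.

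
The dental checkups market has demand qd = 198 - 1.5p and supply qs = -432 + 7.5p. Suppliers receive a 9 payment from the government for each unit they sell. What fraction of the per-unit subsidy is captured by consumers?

Consumer share = 5/6

Pre-subsidy: 198 - 1.5p = -432 + 7.5p gives p* = 70, q* = 93.
With the subsidy, sellers receive ps = pb + 9 for each unit, where pb is the price buyers pay.
Supply in terms of pb becomes qs = -432 + 7.5(pb + 9) = -364.5 + 7.5pb. Setting this equal to demand: 198 - 1.5pb = -364.5 + 7.5pb, so pb = 62.5.
Sellers receive ps = 62.5 + 9 = 71.5; q' = 198 − 1.5·62.5 = 104.25.
Buyers' price falls by p* − pb = 70 − 62.5 = 7.5; sellers' price rises by ps − p* = 71.5 − 70 = 1.5.
So consumers capture 7.5/9 = 5/6 of each unit of subsidy.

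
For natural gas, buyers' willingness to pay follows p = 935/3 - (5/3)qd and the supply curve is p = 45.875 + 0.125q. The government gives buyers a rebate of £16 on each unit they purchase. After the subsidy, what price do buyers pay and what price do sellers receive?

Buyers pay 2130/43; sellers receive 2818/43

Pre-subsidy: 935/3 - (5/3)q = 45.875 + 0.125q gives q* = 6379/43 and p* = 2770/43.
With the rebate, buyers effectively pay pb = ps − 16, where ps is the price sellers receive.
On the curves, pb = 935/3 - (5/3)q and ps = 45.875 + 0.125q; the wedge ps − pb = 16 gives 45.875 + 0.125q − (935/3 - (5/3)q) = 16, so q' = 6763/43.
Then pb = 935/3 − (5/3)·(6763/43) = 2130/43 and ps = 45.875 + 0.125·(6763/43) = 2818/43.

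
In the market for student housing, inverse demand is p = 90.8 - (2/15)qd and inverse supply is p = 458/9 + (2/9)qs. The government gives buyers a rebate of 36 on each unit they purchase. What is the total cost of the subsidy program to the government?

Government cost = 7686

Pre-subsidy: 90.8 - (2/15)q = 458/9 + (2/9)q gives q* = 112.25 and p* = 455/6.
With the rebate, buyers effectively pay pb = ps − 36, where ps is the price sellers receive.
On the curves, pb = 90.8 - (2/15)q and ps = 458/9 + (2/9)q; the wedge ps − pb = 36 gives 458/9 + (2/9)q − (90.8 - (2/15)q) = 36, so q' = 213.5.
Then pb = 90.8 − (2/15)·213.5 = 187/3 and ps = 458/9 + (2/9)·213.5 = 295/3.
Government outlay = subsidy × quantity = 36 × 213.5 = 7686.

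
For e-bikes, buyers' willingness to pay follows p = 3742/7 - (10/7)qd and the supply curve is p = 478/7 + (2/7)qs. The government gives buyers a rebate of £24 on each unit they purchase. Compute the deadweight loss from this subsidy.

Deadweight loss = £168

Pre-subsidy: 3742/7 - (10/7)q = 478/7 + (2/7)q gives q* = 272 and p* = 146.
With the rebate, buyers effectively pay pb = ps − 24, where ps is the price sellers receive.
On the curves, pb = 3742/7 - (10/7)q and ps = 478/7 + (2/7)q; the wedge ps − pb = 24 gives 478/7 + (2/7)q − (3742/7 - (10/7)q) = 24, so q' = 286.
Then pb = 3742/7 − (10/7)·286 = 126 and ps = 478/7 + (2/7)·286 = 150.
The subsidy expands output by 286 − 272 = 14 past the efficient level; on those units the gap between marginal cost and willingness to pay runs from 0 up to 24.
DWL = ½ × 24 × 14 = 168.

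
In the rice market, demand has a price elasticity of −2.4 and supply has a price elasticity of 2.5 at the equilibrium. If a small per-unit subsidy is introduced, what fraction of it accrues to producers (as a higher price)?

For a small subsidy around the equilibrium, the benefit split depends on the relative slopes, which at a point are proportional to the elasticities.
Buyer share = εs/(εs + |εd|) = 2.5/(2.5 + 2.4) = 25/49; seller share = |εd|/(εs + |εd|) = 24/49.
So producers capture 24/49 of the subsidy.

Producer share = 24/49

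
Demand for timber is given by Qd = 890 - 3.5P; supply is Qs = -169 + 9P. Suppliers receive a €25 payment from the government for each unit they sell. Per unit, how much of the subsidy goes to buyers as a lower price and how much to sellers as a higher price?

Pre-subsidy: 890 - 3.5P = -169 + 9P gives P* = 84.72, Q* = 593.48.
With the subsidy, sellers receive Ps = Pb + 25 for each unit, where Pb is the price buyers pay.
Supply in terms of Pb becomes Qs = -169 + 9(Pb + 25) = 56 + 9Pb. Setting this equal to demand: 890 - 3.5Pb = 56 + 9Pb, so Pb = 66.72.
Sellers receive Ps = 66.72 + 25 = 91.72; Q' = 890 − 3.5·66.72 = 656.48.
Buyers' price falls by P* − Pb = 84.72 − 66.72 = 18; sellers' price rises by Ps − P* = 91.72 − 84.72 = 7.

Buyers gain €18 per unit; sellers gain €7 per unit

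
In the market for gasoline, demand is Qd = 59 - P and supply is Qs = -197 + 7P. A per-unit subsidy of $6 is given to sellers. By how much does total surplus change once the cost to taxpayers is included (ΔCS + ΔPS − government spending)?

Pre-subsidy: 59 - P = -197 + 7P gives P* = 32, Q* = 27.
With the subsidy, sellers receive Ps = Pb + 6 for each unit, where Pb is the price buyers pay.
Supply in terms of Pb becomes Qs = -197 + 7(Pb + 6) = -155 + 7Pb. Setting this equal to demand: 59 - Pb = -155 + 7Pb, so Pb = 26.75.
Sellers receive Ps = 26.75 + 6 = 32.75; Q' = 59 − 1·26.75 = 32.25.
ΔCS = ½(27 + 32.25)(32 − 26.75) = 155.53125; ΔPS = ½(27 + 32.25)(32.75 − 32) = 22.21875.
Government spending = 6 × 32.25 = 193.5.
Net change = 155.53125 + 22.21875 − 193.5 = -15.75. The loss equals the DWL triangle ½·6·5.25.

Net change in total surplus = -$15.75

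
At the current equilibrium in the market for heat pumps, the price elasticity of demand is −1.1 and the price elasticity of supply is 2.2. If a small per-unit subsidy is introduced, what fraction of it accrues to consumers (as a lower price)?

For a small subsidy around the equilibrium, the benefit split depends on the relative slopes, which at a point are proportional to the elasticities.
Buyer share = εs/(εs + |εd|) = 2.2/(2.2 + 1.1) = 2/3; seller share = |εd|/(εs + |εd|) = 1/3.

Consumer share = 2/3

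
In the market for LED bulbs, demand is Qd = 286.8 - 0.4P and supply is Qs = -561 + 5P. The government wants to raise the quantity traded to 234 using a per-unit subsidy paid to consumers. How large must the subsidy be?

Required subsidy s = 27 per unit

At Q = 234, invert demand for the buyer price: Pb = (286.8 − 234)/0.4 = 132; invert supply for the seller price: Ps = (234 − (-561))/5 = 159.
The subsidy must fill the gap: s = Ps − Pb = 159 − 132 = 27.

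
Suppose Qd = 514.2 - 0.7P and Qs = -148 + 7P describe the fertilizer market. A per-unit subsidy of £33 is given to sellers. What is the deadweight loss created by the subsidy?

Pre-subsidy: 514.2 - 0.7P = -148 + 7P gives P* = 86, Q* = 454.
With the subsidy, sellers receive Ps = Pb + 33 for each unit, where Pb is the price buyers pay.
Supply in terms of Pb becomes Qs = -148 + 7(Pb + 33) = 83 + 7Pb. Setting this equal to demand: 514.2 - 0.7Pb = 83 + 7Pb, so Pb = 56.
Sellers receive Ps = 56 + 33 = 89; Q' = 514.2 − 0.7·56 = 475.
The subsidy expands output by 475 − 454 = 21 past the efficient level; on those units the gap between marginal cost and willingness to pay runs from 0 up to 33.
DWL = ½ × 33 × 21 = 346.5.

Deadweight loss = £346.5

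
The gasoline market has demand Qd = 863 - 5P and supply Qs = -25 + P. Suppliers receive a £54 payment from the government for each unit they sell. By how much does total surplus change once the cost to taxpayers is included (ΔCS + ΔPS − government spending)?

Pre-subsidy: 863 - 5P = -25 + P gives P* = 148, Q* = 123.
With the subsidy, sellers receive Ps = Pb + 54 for each unit, where Pb is the price buyers pay.
Supply in terms of Pb becomes Qs = -25 + 1(Pb + 54) = 29 + Pb. Setting this equal to demand: 863 - 5Pb = 29 + Pb, so Pb = 139.
Sellers receive Ps = 139 + 54 = 193; Q' = 863 − 5·139 = 168.
ΔCS = ½(123 + 168)(148 − 139) = 1309.5; ΔPS = ½(123 + 168)(193 − 148) = 6547.5.
Government spending = 54 × 168 = 9072.
Net change = 1309.5 + 6547.5 − 9072 = -1215. The loss equals the DWL triangle ½·54·45.

Net change in total surplus = -£1215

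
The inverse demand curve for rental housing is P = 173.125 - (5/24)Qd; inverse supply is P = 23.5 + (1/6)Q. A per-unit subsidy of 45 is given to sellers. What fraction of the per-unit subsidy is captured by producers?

Producer share = 4/9

Pre-subsidy: 173.125 - (5/24)Q = 23.5 + (1/6)Q gives Q* = 399 and P* = 90.
With the subsidy, sellers receive Ps = Pb + 45 for each unit, where Pb is the price buyers pay.
On the curves, Pb = 173.125 - (5/24)Q and Ps = 23.5 + (1/6)Q; the wedge Ps − Pb = 45 gives 23.5 + (1/6)Q − (173.125 - (5/24)Q) = 45, so Q' = 519.
Then Pb = 173.125 − (5/24)·519 = 65 and Ps = 23.5 + (1/6)·519 = 110.
Buyers' price falls by P* − Pb = 90 − 65 = 25; sellers' price rises by Ps − P* = 110 − 90 = 20.
So producers capture 20/45 = 4/9 of each unit of subsidy.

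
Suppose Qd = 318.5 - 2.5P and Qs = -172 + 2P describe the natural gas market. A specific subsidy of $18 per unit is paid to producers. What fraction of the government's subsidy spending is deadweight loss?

Pre-subsidy: 318.5 - 2.5P = -172 + 2P gives P* = 109, Q* = 46.
With the subsidy, sellers receive Ps = Pb + 18 for each unit, where Pb is the price buyers pay.
Supply in terms of Pb becomes Qs = -172 + 2(Pb + 18) = -136 + 2Pb. Setting this equal to demand: 318.5 - 2.5Pb = -136 + 2Pb, so Pb = 101.
Sellers receive Ps = 101 + 18 = 119; Q' = 318.5 − 2.5·101 = 66.
ΔCS = ½(46 + 66)(109 − 101) = 448; ΔPS = ½(46 + 66)(119 − 109) = 560.
Government spending = 18 × 66 = 1188.
DWL = ½ × 18 × (66 − 46) = 180; fraction = 180 / 1188 = 5/33.

DWL / government spending = 5/33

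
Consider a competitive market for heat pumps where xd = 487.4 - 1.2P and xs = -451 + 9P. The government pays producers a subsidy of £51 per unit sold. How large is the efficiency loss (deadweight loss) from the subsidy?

Deadweight loss = £1377

Pre-subsidy: 487.4 - 1.2P = -451 + 9P gives P* = 92, x* = 377.
With the subsidy, sellers receive Ps = Pb + 51 for each unit, where Pb is the price buyers pay.
Supply in terms of Pb becomes xs = -451 + 9(Pb + 51) = 8 + 9Pb. Setting this equal to demand: 487.4 - 1.2Pb = 8 + 9Pb, so Pb = 47.
Sellers receive Ps = 47 + 51 = 98; x' = 487.4 − 1.2·47 = 431.
The subsidy expands output by 431 − 377 = 54 past the efficient level; on those units the gap between marginal cost and willingness to pay runs from 0 up to 51.
DWL = ½ × 51 × 54 = 1377.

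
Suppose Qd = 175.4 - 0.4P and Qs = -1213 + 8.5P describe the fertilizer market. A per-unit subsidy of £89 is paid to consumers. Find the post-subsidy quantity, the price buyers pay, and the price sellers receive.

Q' = 147; buyers pay £71; sellers receive £160

Pre-subsidy: 175.4 - 0.4P = -1213 + 8.5P gives P* = 156, Q* = 113.
With the rebate, buyers effectively pay Pb = Ps − 89, where Ps is the price sellers receive.
Demand in terms of Ps becomes Qd = 175.4 − 0.4(Ps − 89) = 211 - 0.4Ps. Setting this equal to supply: 211 - 0.4Ps = -1213 + 8.5Ps, so Ps = 160.
Buyers pay Pb = 160 − 89 = 71; Q' = -1213 + 8.5·160 = 147.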